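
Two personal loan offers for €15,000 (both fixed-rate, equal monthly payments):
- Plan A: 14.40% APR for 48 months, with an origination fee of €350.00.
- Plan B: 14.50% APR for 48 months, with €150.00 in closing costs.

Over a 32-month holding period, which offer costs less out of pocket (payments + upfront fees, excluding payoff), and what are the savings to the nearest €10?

Plan A: at 14.40% the monthly rate is 0.0120000, so the payment is 15,000 × 0.0120000 / (1 − 1.0120000^−48) = €412.91.
Plan B: monthly rate = 14.5%/12 = 0.0120833; payment = 15,000 × 0.0120833 / (1 − (1+0.0120833)^−48) = €413.67.
Over 32 months: Plan A costs 32 × €412.91 + €350.00 = €13,563.12; Plan B costs 32 × €413.67 + €150.00 = €13,387.44.
Plan B is cheaper by €13,563.12 − €13,387.44 = €175.68.

Plan B by €180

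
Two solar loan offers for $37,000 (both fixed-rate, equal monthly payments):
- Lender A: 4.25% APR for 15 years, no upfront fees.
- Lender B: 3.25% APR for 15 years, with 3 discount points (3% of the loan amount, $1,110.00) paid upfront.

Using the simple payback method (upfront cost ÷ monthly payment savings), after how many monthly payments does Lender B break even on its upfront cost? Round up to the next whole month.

Lender A: monthly rate = 4.25%/12 = 0.0035417; payment = 37,000 × 0.0035417 / (1 − (1+0.0035417)^−180) = $278.34.
Lender B: monthly rate = 3.25%/12 = 0.0027083; payment = 37,000 × 0.0027083 / (1 − (1+0.0027083)^−180) = $259.99.
Monthly savings = $278.34 − $259.99 = $18.35.
Break-even = $1,110.00 / $18.35 = 60.49 → 61 months.

61 months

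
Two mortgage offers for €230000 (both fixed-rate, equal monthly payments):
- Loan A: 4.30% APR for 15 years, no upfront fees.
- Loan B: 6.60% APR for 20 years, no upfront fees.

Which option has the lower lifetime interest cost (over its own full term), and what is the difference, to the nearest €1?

Loan A by €102,321

Loan A: monthly rate = 4.3%/12 = 0.0035833; payment = 230,000 × 0.0035833 / (1 − (1+0.0035833)^−180) = €1,736.07.
Total interest on Loan A = 180 × €1,736.07 − €230,000 = €82,492.60.
Loan B: at 6.60% the monthly rate is 0.0055000, so the payment is 230,000 × 0.0055000 / (1 − 1.0055000^−240) = €1,728.39.
Total interest on Loan B = 240 × €1,728.39 − €230,000 = €184,813.60.
Loan A is lower by €102,321.00.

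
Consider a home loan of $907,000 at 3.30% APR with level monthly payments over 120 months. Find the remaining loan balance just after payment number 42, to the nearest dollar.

$622,921

With monthly rate i = 3.3%/12 = 0.0027500, the balance after k of n payments is P · [(1+i)^n − (1+i)^k] / [(1+i)^n − 1].
(1+0.0027500)^120 = 1.39033827 and (1+0.0027500)^42 = 1.12225660, so the balance is 907,000 × (1.39033827 − 1.12225660) / (1.39033827 − 1) = $622,921.44.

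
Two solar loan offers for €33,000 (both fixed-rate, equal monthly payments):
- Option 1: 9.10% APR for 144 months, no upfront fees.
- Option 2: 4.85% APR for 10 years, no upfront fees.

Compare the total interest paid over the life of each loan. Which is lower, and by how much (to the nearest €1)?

Option 1: monthly rate = 9.1%/12 = 0.0075833; payment = 33,000 × 0.0075833 / (1 − (1+0.0075833)^−144) = €377.41.
Total interest on Option 1 = 144 × €377.41 − €33,000 = €21,347.04.
Option 2: at 4.85% the monthly rate is 0.0040417, so the payment is 33,000 × 0.0040417 / (1 − 1.0040417^−120) = €347.60.
Total interest on Option 2 = 120 × €347.60 − €33,000 = €8,712.00.
Option 2 is lower by €12,635.04.

Option 2 by €12,635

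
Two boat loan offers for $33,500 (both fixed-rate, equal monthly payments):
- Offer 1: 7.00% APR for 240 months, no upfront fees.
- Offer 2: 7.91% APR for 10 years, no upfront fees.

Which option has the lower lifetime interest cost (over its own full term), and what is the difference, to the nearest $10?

Offer 1: at 7.00% the monthly rate is 0.0058333, so the payment is 33,500 × 0.0058333 / (1 − 1.0058333^−240) = $259.73.
Total interest on Offer 1 = 240 × $259.73 − $33,500 = $28,835.20.
Offer 2: monthly rate = 7.91%/12 = 0.0065917; payment = 33,500 × 0.0065917 / (1 − (1+0.0065917)^−120) = $404.86.
Total interest on Offer 2 = 120 × $404.86 − $33,500 = $15,083.20.
Offer 2 is lower by $13,752.00.

Offer 2 by $13,750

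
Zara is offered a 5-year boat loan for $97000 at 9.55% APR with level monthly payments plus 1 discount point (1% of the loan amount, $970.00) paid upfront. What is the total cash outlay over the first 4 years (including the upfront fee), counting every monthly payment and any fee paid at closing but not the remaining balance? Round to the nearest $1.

$98,868

At 9.55% the monthly rate is 0.0079583, so the payment is 97,000 × 0.0079583 / (1 − 1.0079583^−60) = $2,039.55.
Total outlay = 48 × $2,039.55 + $970.00 = $98,868.40.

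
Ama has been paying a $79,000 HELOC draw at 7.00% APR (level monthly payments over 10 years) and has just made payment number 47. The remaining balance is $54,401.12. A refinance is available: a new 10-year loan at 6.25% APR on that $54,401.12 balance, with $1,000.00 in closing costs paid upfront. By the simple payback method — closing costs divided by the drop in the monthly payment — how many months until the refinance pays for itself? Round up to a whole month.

Current payment = 79,000 × 7%/12 / (1 − (1+0.0058333)^−120) = $917.26.
Refinanced payment = 54,401.12 × 0.0052083 / (1 − (1+0.0052083)^−120) = $610.82.
Monthly savings = $917.26 − $610.82 = $306.44.
Break-even = $1,000.00 / $306.44 = 3.26 → 4 months.

4 months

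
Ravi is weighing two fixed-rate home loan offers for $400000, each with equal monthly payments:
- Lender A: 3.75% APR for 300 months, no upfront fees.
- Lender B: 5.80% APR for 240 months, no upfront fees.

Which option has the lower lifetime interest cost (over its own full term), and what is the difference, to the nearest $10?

Lender A: monthly rate = 3.75%/12 = 0.0031250; payment = 400,000 × 0.0031250 / (1 − (1+0.0031250)^−300) = $2,056.52.
Total interest on Lender A = 300 × $2,056.52 − $400,000 = $216,956.00.
Lender B: at 5.80% the monthly rate is 0.0048333, so the payment is 400,000 × 0.0048333 / (1 − 1.0048333^−240) = $2,819.76.
Total interest on Lender B = 240 × $2,819.76 − $400,000 = $276,742.40.
Lender A is lower by $59,786.40.

Lender A by $59,790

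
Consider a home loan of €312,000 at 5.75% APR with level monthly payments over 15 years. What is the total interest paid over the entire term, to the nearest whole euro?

€154,358

Monthly rate = 5.75%/12 = 0.0047917; payment = 312,000 × 0.0047917 / (1 − (1+0.0047917)^−180) = €2,590.88.
Total paid = 180 × €2,590.88 = €466,358.40; interest = €466,358.40 − €312,000 = €154,358.40.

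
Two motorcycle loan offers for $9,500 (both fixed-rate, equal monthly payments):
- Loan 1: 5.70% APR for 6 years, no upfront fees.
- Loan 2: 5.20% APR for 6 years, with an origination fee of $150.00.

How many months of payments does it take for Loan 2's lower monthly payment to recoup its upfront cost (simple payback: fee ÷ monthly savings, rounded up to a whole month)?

68 months

Loan 1: monthly rate = 5.7%/12 = 0.0047500; payment = 9,500 × 0.0047500 / (1 − (1+0.0047500)^−72) = $156.10.
Loan 2: at 5.20% the monthly rate is 0.0043333, so the payment is 9,500 × 0.0043333 / (1 − 1.0043333^−72) = $153.88.
Monthly savings = $156.10 − $153.88 = $2.22.
Break-even = $150.00 / $2.22 = 67.57 → 68 months.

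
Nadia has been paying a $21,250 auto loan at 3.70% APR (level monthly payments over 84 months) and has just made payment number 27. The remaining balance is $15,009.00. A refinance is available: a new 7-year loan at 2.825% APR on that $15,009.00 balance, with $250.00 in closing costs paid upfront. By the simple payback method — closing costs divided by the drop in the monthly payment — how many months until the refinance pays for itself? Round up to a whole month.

Current payment = 21,250 × 3.7%/12 / (1 − (1+0.0030833)^−84) = $287.54.
Refinanced payment = 15,009.00 × 0.0023542 / (1 − (1+0.0023542)^−84) = $197.14.
Monthly savings = $287.54 − $197.14 = $90.40.
Break-even = $250.00 / $90.40 = 2.77 → 3 months.

3 months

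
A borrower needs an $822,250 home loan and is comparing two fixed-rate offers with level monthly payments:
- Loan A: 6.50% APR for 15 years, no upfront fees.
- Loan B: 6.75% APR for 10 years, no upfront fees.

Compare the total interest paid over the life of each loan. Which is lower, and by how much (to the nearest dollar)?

Loan A: monthly rate = 6.5%/12 = 0.0054167; payment = 822,250 × 0.0054167 / (1 − (1+0.0054167)^−180) = $7,162.68.
Total interest on Loan A = 180 × $7,162.68 − $822,250 = $467,032.40.
Loan B: monthly rate = 6.75%/12 = 0.0056250; payment = 822,250 × 0.0056250 / (1 − (1+0.0056250)^−120) = $9,441.41.
Total interest on Loan B = 120 × $9,441.41 − $822,250 = $310,719.20.
Loan B is lower by $156,313.20.

Loan B by $156,313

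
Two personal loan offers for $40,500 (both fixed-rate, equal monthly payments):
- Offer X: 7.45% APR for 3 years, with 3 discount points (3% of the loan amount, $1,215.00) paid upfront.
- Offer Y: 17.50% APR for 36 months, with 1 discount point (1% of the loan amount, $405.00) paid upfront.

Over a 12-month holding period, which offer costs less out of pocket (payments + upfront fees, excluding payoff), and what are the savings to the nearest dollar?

Offer X by $1,532

Offer X: monthly rate = 7.45%/12 = 0.0062083; payment = 40,500 × 0.0062083 / (1 − (1+0.0062083)^−36) = $1,258.87.
Offer Y: at 17.50% the monthly rate is 0.0145833, so the payment is 40,500 × 0.0145833 / (1 − 1.0145833^−36) = $1,454.03.
Over 12 months: Offer X costs 12 × $1,258.87 + $1,215.00 = $16,321.44; Offer Y costs 12 × $1,454.03 + $405.00 = $17,853.36.
Offer X is cheaper by $17,853.36 − $16,321.44 = $1,531.92.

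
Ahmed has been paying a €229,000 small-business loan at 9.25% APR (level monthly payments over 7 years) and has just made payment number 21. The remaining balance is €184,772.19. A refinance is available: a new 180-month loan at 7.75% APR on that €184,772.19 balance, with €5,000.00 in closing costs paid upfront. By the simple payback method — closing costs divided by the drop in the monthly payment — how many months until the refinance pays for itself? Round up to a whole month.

3 months

Current payment = 229,000 × 9.25%/12 / (1 − (1+0.0077083)^−84) = €3,713.52.
Refinanced payment = 184,772.19 × 0.0064583 / (1 − (1+0.0064583)^−180) = €1,739.22.
Monthly savings = €3,713.52 − €1,739.22 = €1,974.30.
Break-even = €5,000.00 / €1,974.30 = 2.53 → 3 months.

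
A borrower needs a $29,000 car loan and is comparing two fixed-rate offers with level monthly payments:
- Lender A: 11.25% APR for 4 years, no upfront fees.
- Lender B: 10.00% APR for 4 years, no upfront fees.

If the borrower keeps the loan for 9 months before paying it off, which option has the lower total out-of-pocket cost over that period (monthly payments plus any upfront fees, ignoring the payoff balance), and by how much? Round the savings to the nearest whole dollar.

Lender B by $158

Lender A: at 11.25% the monthly rate is 0.0093750, so the payment is 29,000 × 0.0093750 / (1 − 1.0093750^−48) = $753.05.
Lender B: at 10.00% the monthly rate is 0.0083333, so the payment is 29,000 × 0.0083333 / (1 − 1.0083333^−48) = $735.51.
Over 9 months: Lender A costs 9 × $753.05 = $6,777.45; Lender B costs 9 × $735.51 = $6,619.59.
Lender B is cheaper by $6,777.45 − $6,619.59 = $157.86.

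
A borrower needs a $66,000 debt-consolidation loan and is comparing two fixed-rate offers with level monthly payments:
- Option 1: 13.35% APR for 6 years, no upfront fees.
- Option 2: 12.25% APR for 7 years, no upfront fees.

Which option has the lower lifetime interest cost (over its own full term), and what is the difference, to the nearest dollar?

Option 1: monthly rate = 13.35%/12 = 0.0111250; payment = 66,000 × 0.0111250 / (1 − (1+0.0111250)^−72) = $1,337.11.
Total interest on Option 1 = 72 × $1,337.11 − $66,000 = $30,271.92.
Option 2: at 12.25% the monthly rate is 0.0102083, so the payment is 66,000 × 0.0102083 / (1 − 1.0102083^−84) = $1,173.92.
Total interest on Option 2 = 84 × $1,173.92 − $66,000 = $32,609.28.
Option 1 is lower by $2,337.36.

Option 1 by $2,337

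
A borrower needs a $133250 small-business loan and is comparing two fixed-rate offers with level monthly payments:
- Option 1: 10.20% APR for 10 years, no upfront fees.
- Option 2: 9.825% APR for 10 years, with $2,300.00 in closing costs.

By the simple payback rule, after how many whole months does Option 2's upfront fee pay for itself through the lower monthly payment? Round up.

84 months

Option 1: at 10.20% the monthly rate is 0.0085000, so the payment is 133,250 × 0.0085000 / (1 − 1.0085000^−120) = $1,775.70.
Option 2: monthly rate = 9.825%/12 = 0.0081875; payment = 133,250 × 0.0081875 / (1 − (1+0.0081875)^−120) = $1,748.02.
Monthly savings = $1,775.70 − $1,748.02 = $27.68.
Break-even = $2,300.00 / $27.68 = 83.09 → 84 months.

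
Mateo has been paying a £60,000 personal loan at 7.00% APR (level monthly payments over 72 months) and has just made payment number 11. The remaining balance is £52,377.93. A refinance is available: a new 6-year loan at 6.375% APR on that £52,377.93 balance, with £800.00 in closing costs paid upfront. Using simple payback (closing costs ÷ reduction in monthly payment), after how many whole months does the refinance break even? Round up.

6 months

Current payment = 60,000 × 7%/12 / (1 − (1+0.0058333)^−72) = £1,022.94.
Refinanced payment = 52,377.93 × 0.0053125 / (1 − (1+0.0053125)^−72) = £877.36.
Monthly savings = £1,022.94 − £877.36 = £145.58.
Break-even = £800.00 / £145.58 = 5.50 → 6 months.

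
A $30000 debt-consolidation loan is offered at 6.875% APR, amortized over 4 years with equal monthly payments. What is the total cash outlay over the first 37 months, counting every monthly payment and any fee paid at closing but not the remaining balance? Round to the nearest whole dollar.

$26,516

At 6.875% the monthly rate is 0.0057292, so the payment is 30,000 × 0.0057292 / (1 − 1.0057292^−48) = $716.65.
Total outlay = 37 × $716.65 = $26,516.05.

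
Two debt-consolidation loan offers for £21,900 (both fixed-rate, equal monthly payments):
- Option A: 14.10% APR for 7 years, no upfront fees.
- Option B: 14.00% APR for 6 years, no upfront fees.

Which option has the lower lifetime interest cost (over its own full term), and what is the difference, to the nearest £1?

Option B by £2,085

Option A: monthly rate = 14.1%/12 = 0.0117500; payment = 21,900 × 0.0117500 / (1 − (1+0.0117500)^−84) = £411.62.
Total interest on Option A = 84 × £411.62 − £21,900 = £12,676.08.
Option B: at 14.00% the monthly rate is 0.0116667, so the payment is 21,900 × 0.0116667 / (1 − 1.0116667^−72) = £451.27.
Total interest on Option B = 72 × £451.27 − £21,900 = £10,591.44.
Option B is lower by £2,084.64.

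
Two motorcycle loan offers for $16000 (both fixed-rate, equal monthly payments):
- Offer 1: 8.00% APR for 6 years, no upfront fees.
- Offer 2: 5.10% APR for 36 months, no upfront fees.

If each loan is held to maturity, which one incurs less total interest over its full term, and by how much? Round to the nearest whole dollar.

Offer 1: monthly rate = 8%/12 = 0.0066667; payment = 16,000 × 0.0066667 / (1 − (1+0.0066667)^−72) = $280.53.
Total interest on Offer 1 = 72 × $280.53 − $16,000 = $4,198.16.
Offer 2: at 5.10% the monthly rate is 0.0042500, so the payment is 16,000 × 0.0042500 / (1 − 1.0042500^−36) = $480.25.
Total interest on Offer 2 = 36 × $480.25 − $16,000 = $1,289.00.
Offer 2 is lower by $2,909.16.

Offer 2 by $2,909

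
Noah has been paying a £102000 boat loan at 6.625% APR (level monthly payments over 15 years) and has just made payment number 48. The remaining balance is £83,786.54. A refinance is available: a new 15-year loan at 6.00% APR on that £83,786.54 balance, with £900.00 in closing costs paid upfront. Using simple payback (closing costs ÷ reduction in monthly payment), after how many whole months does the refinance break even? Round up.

5 months

Current payment = 102,000 × 6.625%/12 / (1 − (1+0.0055208)^−180) = £895.55.
Refinanced payment = 83,786.54 × 0.0050000 / (1 − (1+0.0050000)^−180) = £707.04.
Monthly savings = £895.55 − £707.04 = £188.51.
Break-even = £900.00 / £188.51 = 4.77 → 5 months.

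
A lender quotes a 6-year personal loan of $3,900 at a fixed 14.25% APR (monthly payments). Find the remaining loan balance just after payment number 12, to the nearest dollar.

$3,457

With monthly rate i = 14.25%/12 = 0.0118750, the balance after k of n payments is P · [(1+i)^n − (1+i)^k] / [(1+i)^n − 1].
(1+0.0118750)^72 = 2.33956092 and (1+0.0118750)^12 = 1.15218547, so the balance is 3,900 × (2.33956092 − 1.15218547) / (2.33956092 − 1) = $3,456.93.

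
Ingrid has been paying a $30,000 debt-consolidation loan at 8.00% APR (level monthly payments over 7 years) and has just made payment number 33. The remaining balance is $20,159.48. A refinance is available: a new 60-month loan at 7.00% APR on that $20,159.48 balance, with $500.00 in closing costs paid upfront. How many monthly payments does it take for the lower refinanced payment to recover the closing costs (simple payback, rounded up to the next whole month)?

8 months

Current payment = 30,000 × 8%/12 / (1 − (1+0.0066667)^−84) = $467.59.
Refinanced payment = 20,159.48 × 0.0058333 / (1 − (1+0.0058333)^−60) = $399.18.
Monthly savings = $467.59 − $399.18 = $68.41.
Break-even = $500.00 / $68.41 = 7.31 → 8 months.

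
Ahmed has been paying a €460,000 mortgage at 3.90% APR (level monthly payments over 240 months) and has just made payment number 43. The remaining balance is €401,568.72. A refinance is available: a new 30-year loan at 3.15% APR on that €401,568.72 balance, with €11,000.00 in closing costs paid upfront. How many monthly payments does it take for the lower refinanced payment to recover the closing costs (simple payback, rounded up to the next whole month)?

11 months

Current payment = 460,000 × 3.9%/12 / (1 − (1+0.0032500)^−240) = €2,763.33.
Refinanced payment = 401,568.72 × 0.0026250 / (1 − (1+0.0026250)^−360) = €1,725.69.
Monthly savings = €2,763.33 − €1,725.69 = €1,037.64.
Break-even = €11,000.00 / €1,037.64 = 10.60 → 11 months.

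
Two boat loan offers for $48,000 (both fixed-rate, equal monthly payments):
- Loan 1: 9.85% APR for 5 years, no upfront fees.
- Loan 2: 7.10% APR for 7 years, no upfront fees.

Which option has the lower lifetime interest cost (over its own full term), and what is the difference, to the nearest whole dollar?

Loan 1 by $72

Loan 1: at 9.85% the monthly rate is 0.0082083, so the payment is 48,000 × 0.0082083 / (1 − 1.0082083^−60) = $1,016.32.
Total interest on Loan 1 = 60 × $1,016.32 − $48,000 = $12,979.20.
Loan 2: monthly rate = 7.1%/12 = 0.0059167; payment = 48,000 × 0.0059167 / (1 − (1+0.0059167)^−84) = $726.80.
Total interest on Loan 2 = 84 × $726.80 − $48,000 = $13,051.20.
Loan 1 is lower by $72.00.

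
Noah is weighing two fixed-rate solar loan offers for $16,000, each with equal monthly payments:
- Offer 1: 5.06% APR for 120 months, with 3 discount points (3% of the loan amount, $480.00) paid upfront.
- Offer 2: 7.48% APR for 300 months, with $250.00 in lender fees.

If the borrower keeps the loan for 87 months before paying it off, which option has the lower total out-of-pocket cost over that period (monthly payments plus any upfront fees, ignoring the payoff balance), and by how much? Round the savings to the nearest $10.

Offer 2 by $4,770

Offer 1: monthly rate = 5.06%/12 = 0.0042167; payment = 16,000 × 0.0042167 / (1 − (1+0.0042167)^−120) = $170.17.
Offer 2: monthly rate = 7.48%/12 = 0.0062333; payment = 16,000 × 0.0062333 / (1 − (1+0.0062333)^−300) = $118.03.
Over 87 months: Offer 1 costs 87 × $170.17 + $480.00 = $15,284.79; Offer 2 costs 87 × $118.03 + $250.00 = $10,518.61.
Offer 2 is cheaper by $15,284.79 − $10,518.61 = $4,766.18.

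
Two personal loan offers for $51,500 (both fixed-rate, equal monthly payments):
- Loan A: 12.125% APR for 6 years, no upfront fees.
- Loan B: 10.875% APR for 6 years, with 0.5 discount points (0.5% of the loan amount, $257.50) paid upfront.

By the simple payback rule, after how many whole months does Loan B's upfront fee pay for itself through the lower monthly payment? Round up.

Loan A: monthly rate = 12.125%/12 = 0.0101042; payment = 51,500 × 0.0101042 / (1 − (1+0.0101042)^−72) = $1,010.19.
Loan B: monthly rate = 10.875%/12 = 0.0090625; payment = 51,500 × 0.0090625 / (1 − (1+0.0090625)^−72) = $976.96.
Monthly savings = $1,010.19 − $976.96 = $33.23.
Break-even = $257.50 / $33.23 = 7.75 → 8 months.

8 months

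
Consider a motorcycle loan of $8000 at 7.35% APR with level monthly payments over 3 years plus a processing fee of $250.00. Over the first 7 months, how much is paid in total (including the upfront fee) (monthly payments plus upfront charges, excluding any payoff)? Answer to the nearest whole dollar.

$1,988

Monthly rate = 7.35%/12 = 0.0061250; payment = 8,000 × 0.0061250 / (1 − (1+0.0061250)^−36) = $248.30.
Total outlay = 7 × $248.30 + $250.00 = $1,988.10.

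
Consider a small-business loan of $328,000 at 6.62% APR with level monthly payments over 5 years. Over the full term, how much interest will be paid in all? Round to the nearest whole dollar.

Monthly rate = 6.62%/12 = 0.0055167; payment = 328,000 × 0.0055167 / (1 − (1+0.0055167)^−60) = $6,436.15.
Total paid = 60 × $6,436.15 = $386,169.00; interest = $386,169.00 − $328,000 = $58,169.00.

$58,169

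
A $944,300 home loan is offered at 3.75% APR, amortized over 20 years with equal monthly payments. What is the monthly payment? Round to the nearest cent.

Monthly rate = 3.75%/12 = 0.0031250; payment = 944,300 × 0.0031250 / (1 − (1+0.0031250)^−240) = $5,598.64.

$5,598.64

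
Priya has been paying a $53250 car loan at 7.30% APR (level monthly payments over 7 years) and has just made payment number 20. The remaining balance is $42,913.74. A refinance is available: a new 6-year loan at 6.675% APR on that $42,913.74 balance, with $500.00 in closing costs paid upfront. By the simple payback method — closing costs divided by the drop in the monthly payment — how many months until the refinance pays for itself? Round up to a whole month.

6 months

Current payment = 53,250 × 7.3%/12 / (1 − (1+0.0060833)^−84) = $811.52.
Refinanced payment = 42,913.74 × 0.0055625 / (1 − (1+0.0055625)^−72) = $724.96.
Monthly savings = $811.52 − $724.96 = $86.56.
Break-even = $500.00 / $86.56 = 5.78 → 6 months.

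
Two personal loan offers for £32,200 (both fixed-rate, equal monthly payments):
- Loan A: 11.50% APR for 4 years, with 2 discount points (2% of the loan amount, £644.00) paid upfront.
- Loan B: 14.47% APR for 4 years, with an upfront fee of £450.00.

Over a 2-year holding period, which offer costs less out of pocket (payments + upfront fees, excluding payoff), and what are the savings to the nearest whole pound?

Loan A by £945

Loan A: at 11.50% the monthly rate is 0.0095833, so the payment is 32,200 × 0.0095833 / (1 − 1.0095833^−48) = £840.07.
Loan B: at 14.47% the monthly rate is 0.0120583, so the payment is 32,200 × 0.0120583 / (1 − 1.0120583^−48) = £887.52.
Over 24 months: Loan A costs 24 × £840.07 + £644.00 = £20,805.68; Loan B costs 24 × £887.52 + £450.00 = £21,750.48.
Loan A is cheaper by £21,750.48 − £20,805.68 = £944.80.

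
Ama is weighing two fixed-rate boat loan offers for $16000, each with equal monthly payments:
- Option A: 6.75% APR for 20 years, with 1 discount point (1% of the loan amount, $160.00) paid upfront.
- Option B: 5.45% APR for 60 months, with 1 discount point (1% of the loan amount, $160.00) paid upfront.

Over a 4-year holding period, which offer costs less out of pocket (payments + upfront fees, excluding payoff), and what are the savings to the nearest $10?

Option A: monthly rate = 6.75%/12 = 0.0056250; payment = 16,000 × 0.0056250 / (1 − (1+0.0056250)^−240) = $121.66.
Option B: at 5.45% the monthly rate is 0.0045417, so the payment is 16,000 × 0.0045417 / (1 − 1.0045417^−60) = $305.25.
Over 48 months: Option A costs 48 × $121.66 + $160.00 = $5,999.68; Option B costs 48 × $305.25 + $160.00 = $14,812.00.
Option A is cheaper by $14,812.00 − $5,999.68 = $8,812.32.

Option A by $8,810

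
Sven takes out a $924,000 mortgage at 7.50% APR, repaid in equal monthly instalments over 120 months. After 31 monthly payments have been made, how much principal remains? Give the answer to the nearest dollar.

$746,970

With monthly rate i = 7.5%/12 = 0.0062500, the balance after k of n payments is P · [(1+i)^n − (1+i)^k] / [(1+i)^n − 1].
(1+0.0062500)^120 = 2.11206464 and (1+0.0062500)^31 = 1.21306115, so the balance is 924,000 × (2.11206464 − 1.21306115) / (2.11206464 − 1) = $746,970.27.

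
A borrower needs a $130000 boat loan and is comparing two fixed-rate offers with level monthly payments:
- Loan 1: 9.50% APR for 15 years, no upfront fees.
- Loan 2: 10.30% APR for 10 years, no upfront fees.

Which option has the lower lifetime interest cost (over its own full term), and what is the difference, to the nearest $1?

Loan 1: at 9.50% the monthly rate is 0.0079167, so the payment is 130,000 × 0.0079167 / (1 − 1.0079167^−180) = $1,357.49.
Total interest on Loan 1 = 180 × $1,357.49 − $130,000 = $114,348.20.
Loan 2: at 10.30% the monthly rate is 0.0085833, so the payment is 130,000 × 0.0085833 / (1 − 1.0085833^−120) = $1,739.63.
Total interest on Loan 2 = 120 × $1,739.63 − $130,000 = $78,755.60.
Loan 2 is lower by $35,592.60.

Loan 2 by $35,593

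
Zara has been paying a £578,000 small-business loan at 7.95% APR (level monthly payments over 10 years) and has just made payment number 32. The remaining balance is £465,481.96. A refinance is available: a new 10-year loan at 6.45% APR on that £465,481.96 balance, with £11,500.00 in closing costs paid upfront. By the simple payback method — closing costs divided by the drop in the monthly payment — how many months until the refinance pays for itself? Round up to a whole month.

Current payment = 578,000 × 7.95%/12 / (1 − (1+0.0066250)^−120) = £6,997.47.
Refinanced payment = 465,481.96 × 0.0053750 / (1 − (1+0.0053750)^−120) = £5,273.62.
Monthly savings = £6,997.47 − £5,273.62 = £1,723.85.
Break-even = £11,500.00 / £1,723.85 = 6.67 → 7 months.

7 months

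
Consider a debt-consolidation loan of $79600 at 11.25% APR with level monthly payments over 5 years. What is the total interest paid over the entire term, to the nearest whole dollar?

$24,838

Monthly rate = 11.25%/12 = 0.0093750; payment = 79,600 × 0.0093750 / (1 − (1+0.0093750)^−60) = $1,740.64.
Total paid = 60 × $1,740.64 = $104,438.40; interest = $104,438.40 − $79,600 = $24,838.40.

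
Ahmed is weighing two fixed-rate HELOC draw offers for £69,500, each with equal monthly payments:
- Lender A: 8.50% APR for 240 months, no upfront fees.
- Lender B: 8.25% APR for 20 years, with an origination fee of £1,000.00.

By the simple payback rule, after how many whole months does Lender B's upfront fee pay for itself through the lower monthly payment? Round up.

Lender A: at 8.50% the monthly rate is 0.0070833, so the payment is 69,500 × 0.0070833 / (1 − 1.0070833^−240) = £603.14.
Lender B: at 8.25% the monthly rate is 0.0068750, so the payment is 69,500 × 0.0068750 / (1 − 1.0068750^−240) = £592.19.
Monthly savings = £603.14 − £592.19 = £10.95.
Break-even = £1,000.00 / £10.95 = 91.32 → 92 months.

92 months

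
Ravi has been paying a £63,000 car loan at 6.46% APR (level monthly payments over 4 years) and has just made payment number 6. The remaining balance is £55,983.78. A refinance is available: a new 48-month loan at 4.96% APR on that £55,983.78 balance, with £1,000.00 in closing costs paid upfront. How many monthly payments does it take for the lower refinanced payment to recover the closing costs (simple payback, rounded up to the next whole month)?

5 months

Current payment = 63,000 × 6.46%/12 / (1 − (1+0.0053833)^−48) = £1,492.88.
Refinanced payment = 55,983.78 × 0.0041333 / (1 − (1+0.0041333)^−48) = £1,288.25.
Monthly savings = £1,492.88 − £1,288.25 = £204.63.
Break-even = £1,000.00 / £204.63 = 4.89 → 5 months.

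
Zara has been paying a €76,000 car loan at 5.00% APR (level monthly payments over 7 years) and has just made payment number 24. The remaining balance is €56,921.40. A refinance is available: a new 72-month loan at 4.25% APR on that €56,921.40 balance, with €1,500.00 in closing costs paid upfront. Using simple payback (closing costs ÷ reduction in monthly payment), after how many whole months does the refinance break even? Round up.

9 months

Current payment = 76,000 × 5%/12 / (1 − (1+0.0041667)^−84) = €1,074.18.
Refinanced payment = 56,921.40 × 0.0035417 / (1 − (1+0.0035417)^−72) = €897.04.
Monthly savings = €1,074.18 − €897.04 = €177.14.
Break-even = €1,500.00 / €177.14 = 8.47 → 9 months.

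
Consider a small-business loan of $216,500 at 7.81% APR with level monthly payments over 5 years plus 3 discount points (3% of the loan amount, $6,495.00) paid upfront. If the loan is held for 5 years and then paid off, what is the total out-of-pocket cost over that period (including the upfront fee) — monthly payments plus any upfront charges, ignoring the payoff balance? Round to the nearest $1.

Monthly rate = 7.81%/12 = 0.0065083; payment = 216,500 × 0.0065083 / (1 − (1+0.0065083)^−60) = $4,370.18.
Total outlay = 60 × $4,370.18 + $6,495.00 = $268,705.80.

$268,706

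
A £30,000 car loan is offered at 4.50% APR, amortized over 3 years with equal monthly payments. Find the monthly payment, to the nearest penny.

Monthly rate = 4.5%/12 = 0.0037500; payment = 30,000 × 0.0037500 / (1 − (1+0.0037500)^−36) = £892.41.

£892.41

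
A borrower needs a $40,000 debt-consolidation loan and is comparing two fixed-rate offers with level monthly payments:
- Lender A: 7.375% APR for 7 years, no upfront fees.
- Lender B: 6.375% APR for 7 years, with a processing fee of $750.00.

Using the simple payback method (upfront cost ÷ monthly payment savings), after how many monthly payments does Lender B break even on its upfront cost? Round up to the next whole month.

39 months

Lender A: at 7.375% the monthly rate is 0.0061458, so the payment is 40,000 × 0.0061458 / (1 − 1.0061458^−84) = $611.07.
Lender B: at 6.375% the monthly rate is 0.0053125, so the payment is 40,000 × 0.0053125 / (1 − 1.0053125^−84) = $591.56.
Monthly savings = $611.07 − $591.56 = $19.51.
Break-even = $750.00 / $19.51 = 38.44 → 39 months.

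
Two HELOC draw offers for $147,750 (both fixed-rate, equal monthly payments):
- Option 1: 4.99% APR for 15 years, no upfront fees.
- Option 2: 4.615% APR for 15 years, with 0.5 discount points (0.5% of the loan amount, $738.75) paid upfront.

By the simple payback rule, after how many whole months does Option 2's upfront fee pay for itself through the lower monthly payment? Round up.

Option 1: at 4.99% the monthly rate is 0.0041583, so the payment is 147,750 × 0.0041583 / (1 − 1.0041583^−180) = $1,167.63.
Option 2: monthly rate = 4.615%/12 = 0.0038458; payment = 147,750 × 0.0038458 / (1 − (1+0.0038458)^−180) = $1,138.98.
Monthly savings = $1,167.63 − $1,138.98 = $28.65.
Break-even = $738.75 / $28.65 = 25.79 → 26 months.

26 months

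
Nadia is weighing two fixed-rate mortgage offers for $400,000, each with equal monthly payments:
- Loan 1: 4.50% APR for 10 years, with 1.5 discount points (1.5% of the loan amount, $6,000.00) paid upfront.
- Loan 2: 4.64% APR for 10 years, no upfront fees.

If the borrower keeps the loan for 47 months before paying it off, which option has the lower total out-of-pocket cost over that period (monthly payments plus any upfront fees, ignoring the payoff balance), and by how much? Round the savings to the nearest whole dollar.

Loan 2 by $4,729

Loan 1: monthly rate = 4.5%/12 = 0.0037500; payment = 400,000 × 0.0037500 / (1 − (1+0.0037500)^−120) = $4,145.54.
Loan 2: at 4.64% the monthly rate is 0.0038667, so the payment is 400,000 × 0.0038667 / (1 − 1.0038667^−120) = $4,172.58.
Over 47 months: Loan 1 costs 47 × $4,145.54 + $6,000.00 = $200,840.38; Loan 2 costs 47 × $4,172.58 = $196,111.26.
Loan 2 is cheaper by $200,840.38 − $196,111.26 = $4,729.12.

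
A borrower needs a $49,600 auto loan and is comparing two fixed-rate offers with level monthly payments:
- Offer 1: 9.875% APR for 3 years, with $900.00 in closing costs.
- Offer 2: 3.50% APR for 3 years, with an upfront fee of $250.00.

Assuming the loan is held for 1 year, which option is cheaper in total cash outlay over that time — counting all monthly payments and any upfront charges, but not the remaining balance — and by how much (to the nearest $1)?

Offer 1: at 9.875% the monthly rate is 0.0082292, so the payment is 49,600 × 0.0082292 / (1 − 1.0082292^−36) = $1,597.54.
Offer 2: at 3.50% the monthly rate is 0.0029167, so the payment is 49,600 × 0.0029167 / (1 − 1.0029167^−36) = $1,453.38.
Over 12 months: Offer 1 costs 12 × $1,597.54 + $900.00 = $20,070.48; Offer 2 costs 12 × $1,453.38 + $250.00 = $17,690.56.
Offer 2 is cheaper by $20,070.48 − $17,690.56 = $2,379.92.

Offer 2 by $2,380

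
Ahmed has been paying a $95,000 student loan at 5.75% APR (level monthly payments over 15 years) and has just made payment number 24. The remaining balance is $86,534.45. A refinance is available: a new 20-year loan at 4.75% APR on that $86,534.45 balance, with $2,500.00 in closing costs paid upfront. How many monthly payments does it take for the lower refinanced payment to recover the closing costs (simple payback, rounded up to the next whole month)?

Current payment = 95,000 × 5.75%/12 / (1 − (1+0.0047917)^−180) = $788.89.
Refinanced payment = 86,534.45 × 0.0039583 / (1 − (1+0.0039583)^−240) = $559.21.
Monthly savings = $788.89 − $559.21 = $229.68.
Break-even = $2,500.00 / $229.68 = 10.88 → 11 months.

11 months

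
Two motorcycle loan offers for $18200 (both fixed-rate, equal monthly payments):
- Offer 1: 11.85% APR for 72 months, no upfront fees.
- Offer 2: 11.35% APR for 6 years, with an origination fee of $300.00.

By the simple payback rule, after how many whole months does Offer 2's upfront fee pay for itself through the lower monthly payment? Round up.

64 months

Offer 1: monthly rate = 11.85%/12 = 0.0098750; payment = 18,200 × 0.0098750 / (1 − (1+0.0098750)^−72) = $354.40.
Offer 2: monthly rate = 11.35%/12 = 0.0094583; payment = 18,200 × 0.0094583 / (1 − (1+0.0094583)^−72) = $349.69.
Monthly savings = $354.40 − $349.69 = $4.71.
Break-even = $300.00 / $4.71 = 63.69 → 64 months.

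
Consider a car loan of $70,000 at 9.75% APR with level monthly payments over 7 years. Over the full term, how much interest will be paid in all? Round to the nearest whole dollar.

At 9.75% the monthly rate is 0.0081250, so the payment is 70,000 × 0.0081250 / (1 − 1.0081250^−84) = $1,153.06.
Total paid = 84 × $1,153.06 = $96,857.04; interest = $96,857.04 − $70,000 = $26,857.04.

$26,857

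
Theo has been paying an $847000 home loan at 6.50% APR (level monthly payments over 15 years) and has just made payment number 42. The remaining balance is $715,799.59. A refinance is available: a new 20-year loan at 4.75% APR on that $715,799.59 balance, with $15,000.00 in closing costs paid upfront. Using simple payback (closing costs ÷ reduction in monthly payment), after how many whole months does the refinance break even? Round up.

6 months

Current payment = 847,000 × 6.5%/12 / (1 − (1+0.0054167)^−180) = $7,378.28.
Refinanced payment = 715,799.59 × 0.0039583 / (1 − (1+0.0039583)^−240) = $4,625.67.
Monthly savings = $7,378.28 − $4,625.67 = $2,752.61.
Break-even = $15,000.00 / $2,752.61 = 5.45 → 6 months.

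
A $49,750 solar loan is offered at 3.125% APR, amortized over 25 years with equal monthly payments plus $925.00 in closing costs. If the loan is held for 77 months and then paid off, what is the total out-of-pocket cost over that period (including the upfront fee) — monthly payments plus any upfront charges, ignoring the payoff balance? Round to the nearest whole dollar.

At 3.125% the monthly rate is 0.0026042, so the payment is 49,750 × 0.0026042 / (1 − 1.0026042^−300) = $239.17.
Total outlay = 77 × $239.17 + $925.00 = $19,341.09.

$19,341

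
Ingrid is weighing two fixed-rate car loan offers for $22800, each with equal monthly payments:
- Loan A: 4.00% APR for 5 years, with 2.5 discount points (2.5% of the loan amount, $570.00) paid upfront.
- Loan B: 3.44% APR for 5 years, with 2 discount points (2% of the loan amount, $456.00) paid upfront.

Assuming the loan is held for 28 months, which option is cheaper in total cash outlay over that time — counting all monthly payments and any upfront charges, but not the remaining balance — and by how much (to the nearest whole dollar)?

Loan B by $275

Loan A: monthly rate = 4%/12 = 0.0033333; payment = 22,800 × 0.0033333 / (1 − (1+0.0033333)^−60) = $419.90.
Loan B: monthly rate = 3.44%/12 = 0.0028667; payment = 22,800 × 0.0028667 / (1 − (1+0.0028667)^−60) = $414.16.
Over 28 months: Loan A costs 28 × $419.90 + $570.00 = $12,327.20; Loan B costs 28 × $414.16 + $456.00 = $12,052.48.
Loan B is cheaper by $12,327.20 − $12,052.48 = $274.72.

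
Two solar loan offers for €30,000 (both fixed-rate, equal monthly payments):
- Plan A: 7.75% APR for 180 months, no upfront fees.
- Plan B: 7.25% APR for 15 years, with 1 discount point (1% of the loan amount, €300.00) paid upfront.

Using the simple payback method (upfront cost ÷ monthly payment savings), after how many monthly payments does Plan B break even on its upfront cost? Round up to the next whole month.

Plan A: monthly rate = 7.75%/12 = 0.0064583; payment = 30,000 × 0.0064583 / (1 − (1+0.0064583)^−180) = €282.38.
Plan B: monthly rate = 7.25%/12 = 0.0060417; payment = 30,000 × 0.0060417 / (1 − (1+0.0060417)^−180) = €273.86.
Monthly savings = €282.38 − €273.86 = €8.52.
Break-even = €300.00 / €8.52 = 35.21 → 36 months.

36 months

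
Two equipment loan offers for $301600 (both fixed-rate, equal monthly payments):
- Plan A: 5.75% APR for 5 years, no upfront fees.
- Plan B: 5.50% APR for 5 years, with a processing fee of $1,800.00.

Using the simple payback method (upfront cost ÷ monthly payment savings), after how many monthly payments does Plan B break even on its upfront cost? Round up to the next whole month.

Plan A: at 5.75% the monthly rate is 0.0047917, so the payment is 301,600 × 0.0047917 / (1 − 1.0047917^−60) = $5,795.78.
Plan B: at 5.50% the monthly rate is 0.0045833, so the payment is 301,600 × 0.0045833 / (1 − 1.0045833^−60) = $5,760.91.
Monthly savings = $5,795.78 − $5,760.91 = $34.87.
Break-even = $1,800.00 / $34.87 = 51.62 → 52 months.

52 months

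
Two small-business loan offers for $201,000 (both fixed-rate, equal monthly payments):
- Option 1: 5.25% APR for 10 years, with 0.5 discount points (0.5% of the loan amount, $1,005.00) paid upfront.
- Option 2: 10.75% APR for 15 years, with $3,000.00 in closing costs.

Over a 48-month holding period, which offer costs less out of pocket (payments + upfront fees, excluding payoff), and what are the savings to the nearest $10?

Option 1 by $6,630

Option 1: at 5.25% the monthly rate is 0.0043750, so the payment is 201,000 × 0.0043750 / (1 − 1.0043750^−120) = $2,156.56.
Option 2: monthly rate = 10.75%/12 = 0.0089583; payment = 201,000 × 0.0089583 / (1 − (1+0.0089583)^−180) = $2,253.11.
Over 48 months: Option 1 costs 48 × $2,156.56 + $1,005.00 = $104,519.88; Option 2 costs 48 × $2,253.11 + $3,000.00 = $111,149.28.
Option 1 is cheaper by $111,149.28 − $104,519.88 = $6,629.40.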